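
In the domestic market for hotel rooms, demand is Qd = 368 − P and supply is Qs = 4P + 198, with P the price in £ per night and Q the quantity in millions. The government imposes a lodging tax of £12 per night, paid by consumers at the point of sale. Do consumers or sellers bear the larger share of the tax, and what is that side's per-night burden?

Before the tax: set 368 − P = 4P + 198 → P* = £34, Q* = 334.
With the tax collected from consumers, demand (in seller-price terms) shifts: Qd = 368 − (P + 12).
New equilibrium: consumers pay £43.6, sellers receive £31.6, Q = 324.4. (Wedge: Pb − Ps = 12.)
Per-night burden: consumers £9.6, sellers £2.4.
Consumers take the larger share because demand is less price-elastic here (demand slope 1 vs supply slope 4).
The less price-elastic side of the market bears the larger share of a per-unit tax.

Consumers bear the larger share: £9.6 per night.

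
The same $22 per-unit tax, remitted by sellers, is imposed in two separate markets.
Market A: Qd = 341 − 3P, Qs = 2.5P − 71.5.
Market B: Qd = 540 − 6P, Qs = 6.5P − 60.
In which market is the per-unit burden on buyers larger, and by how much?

Market B, by $1.44.

Market A: pre-tax P* = $75, Q* = 116; post-tax Q = 86; per-unit burden on buyers = $10.
Market B: pre-tax P* = $48, Q* = 252; post-tax Q = 183.36; per-unit burden on buyers = $11.44.
Difference: $10 vs $11.44 → market B is larger by $1.44.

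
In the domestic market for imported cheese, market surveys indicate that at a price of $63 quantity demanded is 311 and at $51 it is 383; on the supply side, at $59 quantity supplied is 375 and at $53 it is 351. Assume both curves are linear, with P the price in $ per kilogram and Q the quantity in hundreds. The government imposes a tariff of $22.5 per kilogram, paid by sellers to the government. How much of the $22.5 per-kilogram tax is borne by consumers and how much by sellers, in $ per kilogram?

Demand slope: (383 − 311)/(51 − 63) = -6, so Qd = 689 − 6P.
Supply slope: (351 − 375)/(53 − 59) = 4, so Qs = 4P + 139.
Before the tax: set 689 − 6P = 4P + 139 → P* = $55, Q* = 359.
With the tax collected from sellers, supply shifts: Qs = 4(P − 22.5) + 139.
New equilibrium: consumers pay $64, sellers receive $41.5, Q = 305. (Wedge: Pb − Ps = 22.5.)
Burden on consumers: $9; on sellers: $13.5. (They sum to $22.5.)

Consumers bear $9 per kilogram; sellers bear $13.5 per kilogram.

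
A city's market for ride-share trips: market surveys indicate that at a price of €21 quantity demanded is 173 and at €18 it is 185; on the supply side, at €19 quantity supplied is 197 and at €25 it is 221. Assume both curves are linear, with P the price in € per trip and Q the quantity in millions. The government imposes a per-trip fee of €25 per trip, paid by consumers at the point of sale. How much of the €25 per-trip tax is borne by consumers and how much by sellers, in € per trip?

Consumers bear €12.5 per trip; sellers bear €12.5 per trip.

Demand slope: (185 − 173)/(18 − 21) = -4, so Qd = 257 − 4P.
Supply slope: (221 − 197)/(25 − 19) = 4, so Qs = 4P + 121.
Without the tax, 257 − 4P = 4P + 121 gives 8P = 136, so P* = €17 and Q* = 189.
With the tax collected from consumers, demand (in seller-price terms) shifts: Qd = 257 − 4(P + 25).
New equilibrium: consumers pay €29.5, sellers receive €4.5, Q = 139. (Wedge: Pb − Ps = 25.)
Burden on consumers: €12.5; on sellers: €12.5. (They sum to €25.)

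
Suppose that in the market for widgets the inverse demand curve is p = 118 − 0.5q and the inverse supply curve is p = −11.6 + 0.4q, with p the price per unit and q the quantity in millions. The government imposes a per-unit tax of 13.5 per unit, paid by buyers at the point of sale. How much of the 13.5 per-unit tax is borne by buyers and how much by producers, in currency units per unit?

Rewrite in direct form: qd = 236 − 2p and qs = 2.5p + 29.
Before the tax: set 236 − 2p = 2.5p + 29 → p* = 46, q* = 144.
With the tax collected from buyers, demand (in seller-price terms) shifts: qd = 236 − 2(p + 13.5).
New equilibrium: buyers pay 53.5, producers receive 40, q = 129. (Wedge: pb − ps = 13.5.)
Burden on buyers: 7.5; on producers: 6. (They sum to 13.5.)

Buyers bear 7.5 per unit; producers bear 6 per unit.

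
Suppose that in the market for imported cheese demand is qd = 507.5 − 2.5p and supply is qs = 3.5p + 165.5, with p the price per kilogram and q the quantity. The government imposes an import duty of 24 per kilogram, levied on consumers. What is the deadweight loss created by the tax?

Without the tax, 507.5 − 2.5p = 3.5p + 165.5 gives 6p = 342, so p* = 57 and q* = 365.
With the tax collected from consumers, demand (in seller-price terms) shifts: qd = 507.5 − 2.5(p + 24).
New equilibrium: consumers pay 71, sellers receive 47, q = 330. (Wedge: pb − ps = 24.)
Quantity falls by |ΔQ| = |365 − 330| = 35.
DWL = ½ · t · |ΔQ| = ½ · 24 · 35 = 420.

Deadweight loss = 420.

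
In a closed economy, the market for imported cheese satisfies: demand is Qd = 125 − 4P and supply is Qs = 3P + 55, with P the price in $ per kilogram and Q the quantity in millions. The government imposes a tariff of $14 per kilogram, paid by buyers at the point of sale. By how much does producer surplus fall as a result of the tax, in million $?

Producer surplus falls by $584 million.

Before the tax: set 125 − 4P = 3P + 55 → P* = $10, Q* = 85.
With the tax collected from buyers, demand (in seller-price terms) shifts: Qd = 125 − 4(P + 14).
Solving gives Q = 61 with buyers paying $16 and sellers receiving $2 (the $14 wedge).
ΔPS is the trapezoid between Q = 61 and Q = 85 of height $8: ½ · (85 + 61) · 8 = $584.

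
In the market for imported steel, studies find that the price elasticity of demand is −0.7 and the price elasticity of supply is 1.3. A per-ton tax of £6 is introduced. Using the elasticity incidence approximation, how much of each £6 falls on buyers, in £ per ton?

Incidence ratio: buyers' share ≈ εs / (εs + |εd|) = 1.3 / (1.3 + 0.7) = 0.65.
So buyers bear ≈ 0.65 × £6 = £3.9; suppliers bear £2.1.

Buyers bear ≈ £3.9 per ton.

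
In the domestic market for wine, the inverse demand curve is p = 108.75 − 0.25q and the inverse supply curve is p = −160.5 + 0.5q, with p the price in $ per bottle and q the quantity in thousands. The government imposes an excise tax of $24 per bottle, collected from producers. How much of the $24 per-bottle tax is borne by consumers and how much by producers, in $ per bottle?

Rewrite in direct form: qd = 435 − 4p and qs = 2p + 321.
Before the tax: set 435 − 4p = 2p + 321 → p* = $19, q* = 359.
With the tax collected from producers, supply shifts: qs = 2(p − 24) + 321.
New equilibrium: consumers pay $27, producers receive $3, q = 327. (Wedge: pb − ps = 24.)
Burden on consumers: $8; on producers: $16. (They sum to $24.)
The less price-elastic side of the market bears the larger share of a per-unit tax.

Consumers bear $8 per bottle; producers bear $16 per bottle.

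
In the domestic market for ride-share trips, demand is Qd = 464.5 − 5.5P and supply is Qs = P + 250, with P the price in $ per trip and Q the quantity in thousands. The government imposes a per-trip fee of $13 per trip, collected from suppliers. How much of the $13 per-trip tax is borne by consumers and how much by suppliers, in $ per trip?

Before the tax: set 464.5 − 5.5P = P + 250 → P* = $33, Q* = 283.
With the tax collected from suppliers, supply shifts: Qs = (P − 13) + 250.
Solving gives Q = 272 with consumers paying $35 and suppliers receiving $22 (the $13 wedge).
Burden on consumers: $2; on suppliers: $11. (They sum to $13.)

Consumers bear $2 per trip; suppliers bear $11 per trip.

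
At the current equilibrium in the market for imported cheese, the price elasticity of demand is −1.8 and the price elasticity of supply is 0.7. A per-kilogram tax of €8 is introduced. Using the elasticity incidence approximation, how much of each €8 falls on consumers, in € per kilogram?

Incidence ratio: consumers' share ≈ εs / (εs + |εd|) = 0.7 / (0.7 + 1.8) = 0.28.
So consumers bear ≈ 0.28 × €8 = €2.24; producers bear €5.76.

Consumers bear ≈ €2.24 per kilogram.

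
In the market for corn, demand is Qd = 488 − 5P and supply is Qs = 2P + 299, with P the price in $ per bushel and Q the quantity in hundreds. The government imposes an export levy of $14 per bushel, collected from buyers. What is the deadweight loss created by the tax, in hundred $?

Deadweight loss = $140 hundred.

Before the tax: set 488 − 5P = 2P + 299 → P* = $27, Q* = 353.
With the tax collected from buyers, demand (in seller-price terms) shifts: Qd = 488 − 5(P + 14).
New equilibrium: buyers pay $31, sellers receive $17, Q = 333. (Wedge: Pb − Ps = 14.)
Quantity falls by |ΔQ| = |353 − 333| = 20.
DWL = ½ · t · |ΔQ| = ½ · 14 · 20 = $140.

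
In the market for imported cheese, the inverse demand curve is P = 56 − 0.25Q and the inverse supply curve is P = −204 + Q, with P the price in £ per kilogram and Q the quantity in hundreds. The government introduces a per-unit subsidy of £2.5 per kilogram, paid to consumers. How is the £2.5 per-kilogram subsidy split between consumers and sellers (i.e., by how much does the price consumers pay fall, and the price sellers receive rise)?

Consumers gain £0.5 per kilogram; sellers gain £2 per kilogram.

Inverting to Q(P) form: Qd = 224 − 4P; Qs = P + 204.
Before the subsidy: set 224 − 4P = P + 204 → P* = £4, Q* = 208.
With a per-unit subsidy paid to consumers, each effectively pays P − 2.5, so demand becomes Qd = 224 − 4(P − 2.5).
Solving gives Q = 210 with consumers paying £3.5 and sellers receiving £6 (the £2.5 wedge).
Gain to consumers: £0.5; to sellers: £2. (They sum to £2.5.)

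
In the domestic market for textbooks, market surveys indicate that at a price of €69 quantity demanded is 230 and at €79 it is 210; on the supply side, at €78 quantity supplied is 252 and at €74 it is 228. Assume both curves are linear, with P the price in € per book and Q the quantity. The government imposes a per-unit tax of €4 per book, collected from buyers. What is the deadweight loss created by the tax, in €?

Deadweight loss = €12.

Demand slope: (210 − 230)/(79 − 69) = -2, so Qd = 368 − 2P.
Supply slope: (228 − 252)/(74 − 78) = 6, so Qs = 6P − 216.
Without the tax, 368 − 2P = 6P − 216 gives 8P = 584, so P* = €73 and Q* = 222.
With the tax collected from buyers, demand (in seller-price terms) shifts: Qd = 368 − 2(P + 4).
Solving gives Q = 216 with buyers paying €76 and suppliers receiving €72 (the €4 wedge).
Quantity falls by |ΔQ| = |222 − 216| = 6.
DWL = ½ · t · |ΔQ| = ½ · 4 · 6 = €12.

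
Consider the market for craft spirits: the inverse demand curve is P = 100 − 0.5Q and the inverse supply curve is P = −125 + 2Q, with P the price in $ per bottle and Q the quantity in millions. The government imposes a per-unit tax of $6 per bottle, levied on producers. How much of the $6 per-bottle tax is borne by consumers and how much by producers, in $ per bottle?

Consumers bear $1.2 per bottle; producers bear $4.8 per bottle.

Inverting to Q(P) form: Qd = 200 − 2P; Qs = 0.5P + 62.5.
Without the tax, 200 − 2P = 0.5P + 62.5 gives 2.5P = 137.5, so P* = $55 and Q* = 90.
With the tax collected from producers, supply shifts: Qs = 0.5(P − 6) + 62.5.
New equilibrium: consumers pay $56.2, producers receive $50.2, Q = 87.6. (Wedge: Pb − Ps = 6.)
Burden on consumers: $1.2; on producers: $4.8. (They sum to $6.)
The less price-elastic side of the market bears the larger share of a per-unit tax.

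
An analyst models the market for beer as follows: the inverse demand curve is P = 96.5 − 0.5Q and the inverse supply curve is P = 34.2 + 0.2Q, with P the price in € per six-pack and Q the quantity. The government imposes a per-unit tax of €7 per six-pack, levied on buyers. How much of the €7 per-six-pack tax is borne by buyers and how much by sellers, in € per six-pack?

Rewrite in direct form: Qd = 193 − 2P and Qs = 5P − 171.
Without the tax, 193 − 2P = 5P − 171 gives 7P = 364, so P* = €52 and Q* = 89.
With the tax collected from buyers, demand (in seller-price terms) shifts: Qd = 193 − 2(P + 7).
Solving gives Q = 79 with buyers paying €57 and sellers receiving €50 (the €7 wedge).
Burden on buyers: €5; on sellers: €2. (They sum to €7.)

Buyers bear €5 per six-pack; sellers bear €2 per six-pack.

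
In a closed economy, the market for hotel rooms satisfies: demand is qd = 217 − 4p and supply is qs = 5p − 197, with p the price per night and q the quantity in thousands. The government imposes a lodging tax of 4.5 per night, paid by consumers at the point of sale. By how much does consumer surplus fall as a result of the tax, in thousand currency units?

Without the tax, 217 − 4p = 5p − 197 gives 9p = 414, so p* = 46 and q* = 33.
With the tax collected from consumers, demand (in seller-price terms) shifts: qd = 217 − 4(p + 4.5).
Solving gives q = 23 with consumers paying 48.5 and sellers receiving 44 (the 4.5 wedge).
ΔCS is the trapezoid between Q = 23 and Q = 33 of height 2.5: ½ · (33 + 23) · 2.5 = 70.

Consumer surplus falls by 70 thousand.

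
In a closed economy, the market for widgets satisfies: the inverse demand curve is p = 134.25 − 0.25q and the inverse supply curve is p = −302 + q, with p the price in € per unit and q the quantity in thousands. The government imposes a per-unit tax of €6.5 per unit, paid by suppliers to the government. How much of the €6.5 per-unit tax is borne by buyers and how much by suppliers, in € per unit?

Buyers bear €1.3 per unit; suppliers bear €5.2 per unit.

Inverting to q(p) form: qd = 537 − 4p; qs = p + 302.
Without the tax, 537 − 4p = p + 302 gives 5p = 235, so p* = €47 and q* = 349.
With the tax collected from suppliers, supply shifts: qs = (p − 6.5) + 302.
Solving gives q = 343.8 with buyers paying €48.3 and suppliers receiving €41.8 (the €6.5 wedge).
Burden on buyers: €1.3; on suppliers: €5.2. (They sum to €6.5.)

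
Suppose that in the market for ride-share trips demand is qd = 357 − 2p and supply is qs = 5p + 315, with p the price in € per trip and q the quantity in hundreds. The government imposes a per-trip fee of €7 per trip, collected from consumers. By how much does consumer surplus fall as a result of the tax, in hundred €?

Consumer surplus falls by €1700 hundred.

Before the tax: set 357 − 2p = 5p + 315 → p* = €6, q* = 345.
With the tax collected from consumers, demand (in seller-price terms) shifts: qd = 357 − 2(p + 7).
New equilibrium: consumers pay €11, producers receive €4, q = 335. (Wedge: pb − ps = 7.)
ΔCS is the trapezoid between Q = 335 and Q = 345 of height €5: ½ · (345 + 335) · 5 = €1700.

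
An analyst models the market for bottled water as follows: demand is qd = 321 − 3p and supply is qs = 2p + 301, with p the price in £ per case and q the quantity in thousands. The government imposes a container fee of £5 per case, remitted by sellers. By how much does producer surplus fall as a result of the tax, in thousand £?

Producer surplus falls by £918 thousand.

Without the tax, 321 − 3p = 2p + 301 gives 5p = 20, so p* = £4 and q* = 309.
With the tax collected from sellers, supply shifts: qs = 2(p − 5) + 301.
New equilibrium: buyers pay £6, sellers receive £1, q = 303. (Wedge: pb − ps = 5.)
ΔPS is the trapezoid between Q = 303 and Q = 309 of height £3: ½ · (309 + 303) · 3 = £918.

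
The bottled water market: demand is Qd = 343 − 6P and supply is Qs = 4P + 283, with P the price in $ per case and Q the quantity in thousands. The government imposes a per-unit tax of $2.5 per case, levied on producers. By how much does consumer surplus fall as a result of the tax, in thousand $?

Consumer surplus falls by $304 thousand.

Without the tax, 343 − 6P = 4P + 283 gives 10P = 60, so P* = $6 and Q* = 307.
With the tax collected from producers, supply shifts: Qs = 4(P − 2.5) + 283.
Solving gives Q = 301 with consumers paying $7 and producers receiving $4.5 (the $2.5 wedge).
ΔCS is the trapezoid between Q = 301 and Q = 307 of height $1: ½ · (307 + 301) · 1 = $304.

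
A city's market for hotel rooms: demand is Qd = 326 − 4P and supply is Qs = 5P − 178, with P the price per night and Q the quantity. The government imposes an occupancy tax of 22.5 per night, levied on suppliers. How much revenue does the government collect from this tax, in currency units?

Before the tax: set 326 − 4P = 5P − 178 → P* = 56, Q* = 102.
With the tax collected from suppliers, supply shifts: Qs = 5(P − 22.5) − 178.
Solving gives Q = 52 with buyers paying 68.5 and suppliers receiving 46 (the 22.5 wedge).
Revenue = t · Q = 22.5 · 52 = 1170.

Tax revenue = 1170.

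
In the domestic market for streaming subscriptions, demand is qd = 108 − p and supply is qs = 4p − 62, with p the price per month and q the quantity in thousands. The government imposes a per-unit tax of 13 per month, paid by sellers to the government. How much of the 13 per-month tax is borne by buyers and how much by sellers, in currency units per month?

Buyers bear 10.4 per month; sellers bear 2.6 per month.

Before the tax: set 108 − p = 4p − 62 → p* = 34, q* = 74.
With the tax collected from sellers, supply shifts: qs = 4(p − 13) − 62.
New equilibrium: buyers pay 44.4, sellers receive 31.4, q = 63.6. (Wedge: pb − ps = 13.)
Burden on buyers: 10.4; on sellers: 2.6. (They sum to 13.)
The less price-elastic side of the market bears the larger share of a per-unit tax.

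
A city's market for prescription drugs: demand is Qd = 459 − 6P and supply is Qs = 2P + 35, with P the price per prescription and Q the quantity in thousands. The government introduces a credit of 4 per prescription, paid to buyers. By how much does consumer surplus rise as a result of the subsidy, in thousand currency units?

Before the subsidy: set 459 − 6P = 2P + 35 → P* = 53, Q* = 141.
With a per-unit subsidy paid to buyers, each effectively pays P − 4, so demand becomes Qd = 459 − 6(P − 4).
New equilibrium: buyers pay 52, producers receive 56, Q = 147. (Wedge: Pb − Ps = −4.)
ΔCS is the trapezoid between Q = 147 and Q = 141 of height 1: ½ · (141 + 147) · 1 = 144.

Consumer surplus rises by 144 thousand.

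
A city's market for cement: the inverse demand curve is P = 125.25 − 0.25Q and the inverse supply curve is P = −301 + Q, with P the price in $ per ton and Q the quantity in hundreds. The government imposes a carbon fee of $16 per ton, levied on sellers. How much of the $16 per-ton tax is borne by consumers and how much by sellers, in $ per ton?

Rewrite in direct form: Qd = 501 − 4P and Qs = P + 301.
Before the tax: set 501 − 4P = P + 301 → P* = $40, Q* = 341.
With the tax collected from sellers, supply shifts: Qs = (P − 16) + 301.
Solving gives Q = 328.2 with consumers paying $43.2 and sellers receiving $27.2 (the $16 wedge).
Burden on consumers: $3.2; on sellers: $12.8. (They sum to $16.)
The less price-elastic side of the market bears the larger share of a per-unit tax.

Consumers bear $3.2 per ton; sellers bear $12.8 per ton.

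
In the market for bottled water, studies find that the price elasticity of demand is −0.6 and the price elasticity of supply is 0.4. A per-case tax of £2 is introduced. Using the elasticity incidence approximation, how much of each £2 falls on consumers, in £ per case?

Incidence ratio: consumers' share ≈ εs / (εs + |εd|) = 0.4 / (0.4 + 0.6) = 0.4.
So consumers bear ≈ 0.4 × £2 = £0.8; sellers bear £1.2.

Consumers bear ≈ £0.8 per case.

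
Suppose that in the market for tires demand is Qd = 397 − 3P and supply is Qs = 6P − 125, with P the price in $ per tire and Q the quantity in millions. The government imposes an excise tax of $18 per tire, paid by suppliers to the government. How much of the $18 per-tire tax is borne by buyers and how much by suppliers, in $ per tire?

Buyers bear $12 per tire; suppliers bear $6 per tire.

Before the tax: set 397 − 3P = 6P − 125 → P* = $58, Q* = 223.
With the tax collected from suppliers, supply shifts: Qs = 6(P − 18) − 125.
New equilibrium: buyers pay $70, suppliers receive $52, Q = 187. (Wedge: Pb − Ps = 18.)
Burden on buyers: $12; on suppliers: $6. (They sum to $18.)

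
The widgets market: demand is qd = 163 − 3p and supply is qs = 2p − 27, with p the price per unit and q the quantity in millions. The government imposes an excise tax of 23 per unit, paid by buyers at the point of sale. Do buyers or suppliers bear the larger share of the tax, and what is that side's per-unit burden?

Suppliers bear the larger share: 13.8 per unit.

Without the tax, 163 − 3p = 2p − 27 gives 5p = 190, so p* = 38 and q* = 49.
With the tax collected from buyers, demand (in seller-price terms) shifts: qd = 163 − 3(p + 23).
New equilibrium: buyers pay 47.2, suppliers receive 24.2, q = 21.4. (Wedge: pb − ps = 23.)
Per-unit burden: buyers 9.2, suppliers 13.8.
Suppliers take the larger share because supply is less price-elastic here (demand slope 3 vs supply slope 2).
The less price-elastic side of the market bears the larger share of a per-unit tax.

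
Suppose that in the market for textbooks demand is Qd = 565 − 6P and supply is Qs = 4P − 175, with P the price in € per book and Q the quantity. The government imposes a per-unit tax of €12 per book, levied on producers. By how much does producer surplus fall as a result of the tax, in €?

Producer surplus falls by €767.52.

Before the tax: set 565 − 6P = 4P − 175 → P* = €74, Q* = 121.
With the tax collected from producers, supply shifts: Qs = 4(P − 12) − 175.
Solving gives Q = 92.2 with buyers paying €78.8 and producers receiving €66.8 (the €12 wedge).
ΔPS is the trapezoid between Q = 92.2 and Q = 121 of height €7.2: ½ · (121 + 92.2) · 7.2 = €767.52.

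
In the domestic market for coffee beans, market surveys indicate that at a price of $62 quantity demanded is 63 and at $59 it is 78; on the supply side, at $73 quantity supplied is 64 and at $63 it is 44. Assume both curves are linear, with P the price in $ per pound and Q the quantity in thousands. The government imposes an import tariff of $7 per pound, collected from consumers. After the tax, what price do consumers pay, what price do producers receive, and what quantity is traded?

Demand slope: (78 − 63)/(59 − 62) = -5, so Qd = 373 − 5P.
Supply slope: (44 − 64)/(63 − 73) = 2, so Qs = 2P − 82.
Without the tax, 373 − 5P = 2P − 82 gives 7P = 455, so P* = $65 and Q* = 48.
With the tax collected from consumers, demand (in seller-price terms) shifts: Qd = 373 − 5(P + 7).
New equilibrium: consumers pay $67, producers receive $60, Q = 38. (Wedge: Pb − Ps = 7.)

Consumers pay $67; producers receive $60; quantity = 38.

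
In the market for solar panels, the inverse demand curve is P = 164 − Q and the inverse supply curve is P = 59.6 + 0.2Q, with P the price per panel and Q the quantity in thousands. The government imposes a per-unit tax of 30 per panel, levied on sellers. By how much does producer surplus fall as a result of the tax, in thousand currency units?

Inverting to Q(P) form: Qd = 164 − P; Qs = 5P − 298.
Before the tax: set 164 − P = 5P − 298 → P* = 77, Q* = 87.
With the tax collected from sellers, supply shifts: Qs = 5(P − 30) − 298.
Solving gives Q = 62 with consumers paying 102 and sellers receiving 72 (the 30 wedge).
ΔPS is the trapezoid between Q = 62 and Q = 87 of height 5: ½ · (87 + 62) · 5 = 372.5.

Producer surplus falls by 372.5 thousand.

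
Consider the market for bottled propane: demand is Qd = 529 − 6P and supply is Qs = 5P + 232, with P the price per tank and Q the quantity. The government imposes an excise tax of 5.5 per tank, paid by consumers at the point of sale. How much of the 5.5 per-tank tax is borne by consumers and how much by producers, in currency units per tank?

Before the tax: set 529 − 6P = 5P + 232 → P* = 27, Q* = 367.
With the tax collected from consumers, demand (in seller-price terms) shifts: Qd = 529 − 6(P + 5.5).
New equilibrium: consumers pay 29.5, producers receive 24, Q = 352. (Wedge: Pb − Ps = 5.5.)
Burden on consumers: 2.5; on producers: 3. (They sum to 5.5.)

Consumers bear 2.5 per tank; producers bear 3 per tank.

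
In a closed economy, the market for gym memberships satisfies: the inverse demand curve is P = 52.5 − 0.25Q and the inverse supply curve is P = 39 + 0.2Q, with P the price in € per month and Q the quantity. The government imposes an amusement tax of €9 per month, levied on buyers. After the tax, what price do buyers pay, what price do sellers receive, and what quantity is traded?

Rewrite in direct form: Qd = 210 − 4P and Qs = 5P − 195.
Without the tax, 210 − 4P = 5P − 195 gives 9P = 405, so P* = €45 and Q* = 30.
With the tax collected from buyers, demand (in seller-price terms) shifts: Qd = 210 − 4(P + 9).
Solving gives Q = 10 with buyers paying €50 and sellers receiving €41 (the €9 wedge).
The less price-elastic side of the market bears the larger share of a per-unit tax.

Buyers pay €50; sellers receive €41; quantity = 10.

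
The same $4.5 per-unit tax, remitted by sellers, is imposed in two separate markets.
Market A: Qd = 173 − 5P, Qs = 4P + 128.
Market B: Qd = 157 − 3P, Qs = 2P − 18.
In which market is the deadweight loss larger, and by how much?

Market A: pre-tax P* = $5, Q* = 148; post-tax Q = 138; deadweight loss = $22.5.
Market B: pre-tax P* = $35, Q* = 52; post-tax Q = 46.6; deadweight loss = $12.15.
Difference: $22.5 vs $12.15 → market A is larger by $10.35.

Market A, by $10.35.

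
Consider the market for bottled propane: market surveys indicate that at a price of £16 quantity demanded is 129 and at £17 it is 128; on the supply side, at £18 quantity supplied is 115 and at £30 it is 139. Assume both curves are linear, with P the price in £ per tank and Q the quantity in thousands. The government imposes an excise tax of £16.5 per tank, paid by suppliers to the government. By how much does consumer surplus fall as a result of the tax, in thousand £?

Demand slope: (128 − 129)/(17 − 16) = -1, so Qd = 145 − P.
Supply slope: (139 − 115)/(30 − 18) = 2, so Qs = 2P + 79.
Before the tax: set 145 − P = 2P + 79 → P* = £22, Q* = 123.
With the tax collected from suppliers, supply shifts: Qs = 2(P − 16.5) + 79.
Solving gives Q = 112 with buyers paying £33 and suppliers receiving £16.5 (the £16.5 wedge).
ΔCS is the trapezoid between Q = 112 and Q = 123 of height £11: ½ · (123 + 112) · 11 = £1292.5.

Consumer surplus falls by £1292.5 thousand.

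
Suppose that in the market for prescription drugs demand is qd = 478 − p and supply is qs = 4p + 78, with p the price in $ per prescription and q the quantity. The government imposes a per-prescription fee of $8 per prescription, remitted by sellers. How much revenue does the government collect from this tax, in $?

Without the tax, 478 − p = 4p + 78 gives 5p = 400, so p* = $80 and q* = 398.
With the tax collected from sellers, supply shifts: qs = 4(p − 8) + 78.
Solving gives q = 391.6 with consumers paying $86.4 and sellers receiving $78.4 (the $8 wedge).
Revenue = t · Q = 8 · 391.6 = $3132.8.

Tax revenue = $3132.8.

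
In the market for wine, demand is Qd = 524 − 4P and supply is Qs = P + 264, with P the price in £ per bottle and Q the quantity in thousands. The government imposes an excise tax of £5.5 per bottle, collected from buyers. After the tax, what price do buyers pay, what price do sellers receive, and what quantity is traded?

Buyers pay £53.1; sellers receive £47.6; quantity = 311.6.

Without the tax, 524 − 4P = P + 264 gives 5P = 260, so P* = £52 and Q* = 316.
With the tax collected from buyers, demand (in seller-price terms) shifts: Qd = 524 − 4(P + 5.5).
New equilibrium: buyers pay £53.1, sellers receive £47.6, Q = 311.6. (Wedge: Pb − Ps = 5.5.)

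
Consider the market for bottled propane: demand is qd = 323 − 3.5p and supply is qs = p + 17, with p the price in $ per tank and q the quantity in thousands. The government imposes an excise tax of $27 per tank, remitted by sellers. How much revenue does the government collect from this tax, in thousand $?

Before the tax: set 323 − 3.5p = p + 17 → p* = $68, q* = 85.
With the tax collected from sellers, supply shifts: qs = (p − 27) + 17.
Solving gives q = 64 with consumers paying $74 and sellers receiving $47 (the $27 wedge).
Revenue = t · Q = 27 · 64 = $1728.

Tax revenue = $1728 thousand.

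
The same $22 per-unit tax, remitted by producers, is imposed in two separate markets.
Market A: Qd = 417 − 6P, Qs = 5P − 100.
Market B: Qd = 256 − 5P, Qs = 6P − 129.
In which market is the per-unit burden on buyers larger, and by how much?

Market A: pre-tax P* = $47, Q* = 135; post-tax Q = 75; per-unit burden on buyers = $10.
Market B: pre-tax P* = $35, Q* = 81; post-tax Q = 21; per-unit burden on buyers = $12.
Difference: $10 vs $12 → market B is larger by $2.

Market B, by $2.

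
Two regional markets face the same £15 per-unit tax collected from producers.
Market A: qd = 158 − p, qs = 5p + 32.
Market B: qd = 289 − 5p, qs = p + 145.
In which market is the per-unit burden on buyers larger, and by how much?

Market A: pre-tax p* = £21, q* = 137; post-tax q = 124.5; per-unit burden on buyers = £12.5.
Market B: pre-tax p* = £24, q* = 169; post-tax q = 156.5; per-unit burden on buyers = £2.5.
Difference: £12.5 vs £2.5 → market A is larger by £10.

Market A, by £10.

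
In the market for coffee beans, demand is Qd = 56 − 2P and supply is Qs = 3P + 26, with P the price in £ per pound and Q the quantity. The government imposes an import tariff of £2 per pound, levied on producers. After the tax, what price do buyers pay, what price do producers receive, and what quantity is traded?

Without the tax, 56 − 2P = 3P + 26 gives 5P = 30, so P* = £6 and Q* = 44.
With the tax collected from producers, supply shifts: Qs = 3(P − 2) + 26.
New equilibrium: buyers pay £7.2, producers receive £5.2, Q = 41.6. (Wedge: Pb − Ps = 2.)
The less price-elastic side of the market bears the larger share of a per-unit tax.

Buyers pay £7.2; producers receive £5.2; quantity = 41.6.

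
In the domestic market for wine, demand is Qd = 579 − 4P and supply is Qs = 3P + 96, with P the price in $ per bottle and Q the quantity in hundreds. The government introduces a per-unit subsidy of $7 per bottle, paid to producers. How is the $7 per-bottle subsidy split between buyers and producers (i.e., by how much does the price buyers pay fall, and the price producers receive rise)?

Buyers gain $3 per bottle; producers gain $4 per bottle.

Without the subsidy, 579 − 4P = 3P + 96 gives 7P = 483, so P* = $69 and Q* = 303.
With a per-unit subsidy paid to producers, each receives P + 7 per unit sold, so supply becomes Qs = 3(P + 7) + 96.
New equilibrium: buyers pay $66, producers receive $73, Q = 315. (Wedge: Pb − Ps = −7.)
Gain to buyers: $3; to producers: $4. (They sum to $7.)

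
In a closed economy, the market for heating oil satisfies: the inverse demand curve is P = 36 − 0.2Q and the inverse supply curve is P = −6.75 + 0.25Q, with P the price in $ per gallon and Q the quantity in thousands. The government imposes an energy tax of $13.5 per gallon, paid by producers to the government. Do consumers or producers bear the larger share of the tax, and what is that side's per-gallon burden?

Producers bear the larger share: $7.5 per gallon.

Inverting to Q(P) form: Qd = 180 − 5P; Qs = 4P + 27.
Before the tax: set 180 − 5P = 4P + 27 → P* = $17, Q* = 95.
With the tax collected from producers, supply shifts: Qs = 4(P − 13.5) + 27.
New equilibrium: consumers pay $23, producers receive $9.5, Q = 65. (Wedge: Pb − Ps = 13.5.)
Per-gallon burden: consumers $6, producers $7.5.
Producers take the larger share because supply is less price-elastic here (demand slope 5 vs supply slope 4).
The less price-elastic side of the market bears the larger share of a per-unit tax.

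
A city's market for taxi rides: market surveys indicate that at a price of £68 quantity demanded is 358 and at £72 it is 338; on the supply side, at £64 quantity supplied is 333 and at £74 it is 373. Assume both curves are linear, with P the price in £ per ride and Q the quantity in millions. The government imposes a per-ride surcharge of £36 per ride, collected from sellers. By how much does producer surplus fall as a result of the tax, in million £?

Producer surplus falls by £6260 million.

Demand slope: (338 − 358)/(72 − 68) = -5, so Qd = 698 − 5P.
Supply slope: (373 − 333)/(74 − 64) = 4, so Qs = 4P + 77.
Without the tax, 698 − 5P = 4P + 77 gives 9P = 621, so P* = £69 and Q* = 353.
With the tax collected from sellers, supply shifts: Qs = 4(P − 36) + 77.
New equilibrium: consumers pay £85, sellers receive £49, Q = 273. (Wedge: Pb − Ps = 36.)
ΔPS is the trapezoid between Q = 273 and Q = 353 of height £20: ½ · (353 + 273) · 20 = £6260.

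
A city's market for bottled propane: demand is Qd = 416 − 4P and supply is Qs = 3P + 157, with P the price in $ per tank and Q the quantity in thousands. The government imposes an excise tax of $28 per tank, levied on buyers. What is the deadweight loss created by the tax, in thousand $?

Without the tax, 416 − 4P = 3P + 157 gives 7P = 259, so P* = $37 and Q* = 268.
With the tax collected from buyers, demand (in seller-price terms) shifts: Qd = 416 − 4(P + 28).
New equilibrium: buyers pay $49, producers receive $21, Q = 220. (Wedge: Pb − Ps = 28.)
Quantity falls by |ΔQ| = |268 − 220| = 48.
DWL = ½ · t · |ΔQ| = ½ · 28 · 48 = $672.

Deadweight loss = $672 thousand.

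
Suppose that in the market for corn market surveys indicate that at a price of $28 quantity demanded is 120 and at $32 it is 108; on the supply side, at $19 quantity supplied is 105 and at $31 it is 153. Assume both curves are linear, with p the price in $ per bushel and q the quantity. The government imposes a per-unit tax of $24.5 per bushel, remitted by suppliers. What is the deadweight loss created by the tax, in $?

Demand slope: (108 − 120)/(32 − 28) = -3, so qd = 204 − 3p.
Supply slope: (153 − 105)/(31 − 19) = 4, so qs = 4p + 29.
Before the tax: set 204 − 3p = 4p + 29 → p* = $25, q* = 129.
With the tax collected from suppliers, supply shifts: qs = 4(p − 24.5) + 29.
New equilibrium: consumers pay $39, suppliers receive $14.5, q = 87. (Wedge: pb − ps = 24.5.)
Quantity falls by |ΔQ| = |129 − 87| = 42.
DWL = ½ · t · |ΔQ| = ½ · 24.5 · 42 = $514.5.

Deadweight loss = $514.5.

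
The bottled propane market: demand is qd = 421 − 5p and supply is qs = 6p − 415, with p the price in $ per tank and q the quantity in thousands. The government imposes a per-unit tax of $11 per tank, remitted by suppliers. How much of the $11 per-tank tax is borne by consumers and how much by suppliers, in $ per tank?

Consumers bear $6 per tank; suppliers bear $5 per tank.

Before the tax: set 421 − 5p = 6p − 415 → p* = $76, q* = 41.
With the tax collected from suppliers, supply shifts: qs = 6(p − 11) − 415.
New equilibrium: consumers pay $82, suppliers receive $71, q = 11. (Wedge: pb − ps = 11.)
Burden on consumers: $6; on suppliers: $5. (They sum to $11.)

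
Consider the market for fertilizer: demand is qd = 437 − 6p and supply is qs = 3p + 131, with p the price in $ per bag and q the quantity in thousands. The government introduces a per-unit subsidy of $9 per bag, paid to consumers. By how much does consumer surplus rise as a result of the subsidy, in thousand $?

Consumer surplus rises by $726 thousand.

Without the subsidy, 437 − 6p = 3p + 131 gives 9p = 306, so p* = $34 and q* = 233.
With a per-unit subsidy paid to consumers, each effectively pays p − 9, so demand becomes qd = 437 − 6(p − 9).
Solving gives q = 251 with consumers paying $31 and sellers receiving $40 (the $9 wedge).
ΔCS is the trapezoid between Q = 251 and Q = 233 of height $3: ½ · (233 + 251) · 3 = $726.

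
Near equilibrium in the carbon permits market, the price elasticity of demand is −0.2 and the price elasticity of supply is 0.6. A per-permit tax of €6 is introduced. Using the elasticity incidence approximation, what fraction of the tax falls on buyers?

Incidence ratio: buyers' share ≈ εs / (εs + |εd|) = 0.6 / (0.6 + 0.2) = 0.75.
Supply is the more elastic side, so buyers bear the larger share.

Buyers' share ≈ 0.75.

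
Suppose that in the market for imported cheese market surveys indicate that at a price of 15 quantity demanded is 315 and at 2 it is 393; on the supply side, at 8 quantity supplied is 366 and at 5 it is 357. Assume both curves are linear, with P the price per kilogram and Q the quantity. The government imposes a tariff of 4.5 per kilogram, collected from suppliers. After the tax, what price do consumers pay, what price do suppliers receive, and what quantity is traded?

Demand slope: (393 − 315)/(2 − 15) = -6, so Qd = 405 − 6P.
Supply slope: (357 − 366)/(5 − 8) = 3, so Qs = 3P + 342.
Before the tax: set 405 − 6P = 3P + 342 → P* = 7, Q* = 363.
With the tax collected from suppliers, supply shifts: Qs = 3(P − 4.5) + 342.
Solving gives Q = 354 with consumers paying 8.5 and suppliers receiving 4 (the 4.5 wedge).

Consumers pay 8.5; suppliers receive 4; quantity = 354.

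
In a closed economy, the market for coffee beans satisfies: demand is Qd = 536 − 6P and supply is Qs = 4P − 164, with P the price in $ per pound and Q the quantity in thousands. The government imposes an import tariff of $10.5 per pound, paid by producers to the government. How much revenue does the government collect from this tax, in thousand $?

Before the tax: set 536 − 6P = 4P − 164 → P* = $70, Q* = 116.
With the tax collected from producers, supply shifts: Qs = 4(P − 10.5) − 164.
Solving gives Q = 90.8 with consumers paying $74.2 and producers receiving $63.7 (the $10.5 wedge).
Revenue = t · Q = 10.5 · 90.8 = $953.4.

Tax revenue = $953.4 thousand.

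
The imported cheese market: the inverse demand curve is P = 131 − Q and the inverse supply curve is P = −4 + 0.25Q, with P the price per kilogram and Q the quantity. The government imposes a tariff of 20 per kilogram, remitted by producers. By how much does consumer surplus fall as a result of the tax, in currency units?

Inverting to Q(P) form: Qd = 131 − P; Qs = 4P + 16.
Without the tax, 131 − P = 4P + 16 gives 5P = 115, so P* = 23 and Q* = 108.
With the tax collected from producers, supply shifts: Qs = 4(P − 20) + 16.
Solving gives Q = 92 with consumers paying 39 and producers receiving 19 (the 20 wedge).
ΔCS is the trapezoid between Q = 92 and Q = 108 of height 16: ½ · (108 + 92) · 16 = 1600.

Consumer surplus falls by 1600.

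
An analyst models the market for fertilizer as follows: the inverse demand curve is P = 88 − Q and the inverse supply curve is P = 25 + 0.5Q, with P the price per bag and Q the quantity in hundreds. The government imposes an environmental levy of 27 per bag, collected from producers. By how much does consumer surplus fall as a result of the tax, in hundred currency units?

Consumer surplus falls by 594 hundred.

Rewrite in direct form: Qd = 88 − P and Qs = 2P − 50.
Without the tax, 88 − P = 2P − 50 gives 3P = 138, so P* = 46 and Q* = 42.
With the tax collected from producers, supply shifts: Qs = 2(P − 27) − 50.
New equilibrium: buyers pay 64, producers receive 37, Q = 24. (Wedge: Pb − Ps = 27.)
ΔCS is the trapezoid between Q = 24 and Q = 42 of height 18: ½ · (42 + 24) · 18 = 594.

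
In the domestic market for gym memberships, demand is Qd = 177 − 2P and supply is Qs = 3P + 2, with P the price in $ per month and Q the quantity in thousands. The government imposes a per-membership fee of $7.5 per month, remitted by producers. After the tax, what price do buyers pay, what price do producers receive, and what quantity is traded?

Buyers pay $39.5; producers receive $32; quantity = 98.

Before the tax: set 177 − 2P = 3P + 2 → P* = $35, Q* = 107.
With the tax collected from producers, supply shifts: Qs = 3(P − 7.5) + 2.
New equilibrium: buyers pay $39.5, producers receive $32, Q = 98. (Wedge: Pb − Ps = 7.5.)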